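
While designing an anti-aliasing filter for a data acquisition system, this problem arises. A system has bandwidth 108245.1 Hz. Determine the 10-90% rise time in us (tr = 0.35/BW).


Rise time from bandwidth relationship:
tr = 0.35 / BW
   = 0.35 / 108245.1
   = 3.233402713e-06 s
   = 3.2334 us

3.2334 us


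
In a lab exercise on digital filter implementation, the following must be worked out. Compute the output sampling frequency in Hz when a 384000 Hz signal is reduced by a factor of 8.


Decimation reduces the sample rate:
fs_out = fs_in / M
       = 384000 / 8
       = 48000.0 Hz

48000.0 Hz


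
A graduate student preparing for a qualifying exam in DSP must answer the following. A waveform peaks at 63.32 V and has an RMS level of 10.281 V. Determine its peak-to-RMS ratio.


Crest factor is the ratio of peak to RMS:
CF = V_peak / V_rms
   = 63.32 / 10.281
   = 6.1589

6.1589


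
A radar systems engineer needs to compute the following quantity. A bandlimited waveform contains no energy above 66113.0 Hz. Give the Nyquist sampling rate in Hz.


The Nyquist rate is twice the maximum frequency component.
fs_min = 2 * fmax
      = 2 * 66113.0
      = 132226.0 Hz

132226.0


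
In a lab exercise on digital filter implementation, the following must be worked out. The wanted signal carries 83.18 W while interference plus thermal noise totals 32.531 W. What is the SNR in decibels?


SNR in decibels:
SNR = 10 * log10(Ps / Pn)
    = 10 * log10(83.18 / 32.531)
    = 10 * log10(2.5569)
    = 10 * 0.4077
    = 4.08 dB

4.08 dB


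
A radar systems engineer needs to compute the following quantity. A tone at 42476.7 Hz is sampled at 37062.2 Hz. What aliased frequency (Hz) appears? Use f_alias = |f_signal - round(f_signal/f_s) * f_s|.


Compute the nearest integer multiple of fs to the signal:
n = round(42476.7 / 37062.2) = 1
f_alias = |42476.7 - 1 * 37062.2|
        = |42476.7 - 37062.2|
        = 5414.5 Hz

5414.5


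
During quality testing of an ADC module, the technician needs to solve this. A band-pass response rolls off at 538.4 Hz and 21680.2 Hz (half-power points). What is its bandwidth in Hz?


Bandwidth is the difference of -3dB frequencies:
BW = f_high - f_low
   = 21680.2 - 538.4
   = 21141.8 Hz

21141.8 Hz


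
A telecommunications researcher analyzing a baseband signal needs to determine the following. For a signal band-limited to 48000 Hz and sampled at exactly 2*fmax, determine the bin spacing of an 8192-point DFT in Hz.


Step 1 — Nyquist sampling rate:
fs = 2 * fmax = 2 * 48000 = 96000 Hz

Step 2 — DFT bin spacing:
df = fs / N = 96000 / 8192 = 11.7188 Hz

11.7188 Hz


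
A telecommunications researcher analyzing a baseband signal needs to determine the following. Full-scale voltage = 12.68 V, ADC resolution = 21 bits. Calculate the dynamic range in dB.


Dynamic range from full-scale to LSB:
V_min = V_max / 2^bits = 12.68 / 2^21
DR = 20 * log10(V_max / V_min)
   = 20 * log10(2^21)
   = 20 * 21 * log10(2)
   = 126.43 dB

126.43 dB


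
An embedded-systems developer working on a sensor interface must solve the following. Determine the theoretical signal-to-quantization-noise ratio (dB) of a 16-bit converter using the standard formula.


Theoretical SNR for a full-scale sinusoid:
SNR = 6.02 * N + 1.76
    = 6.02 * 16 + 1.76
    = 96.32 + 1.76
    = 98.08 dB

98.08 dB


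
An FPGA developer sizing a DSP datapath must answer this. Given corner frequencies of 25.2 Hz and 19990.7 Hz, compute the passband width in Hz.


Bandwidth is the difference of -3dB frequencies:
BW = f_high - f_low
   = 19990.7 - 25.2
   = 19965.5 Hz

19965.5 Hz


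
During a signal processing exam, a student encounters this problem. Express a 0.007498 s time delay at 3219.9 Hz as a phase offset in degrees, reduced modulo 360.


Phase shift from frequency and time delay:
phi = 360 * f * t_delay
    = 360 * 3219.9 * 0.007498
    = 8691.41 degrees
    mod 360 = 51.41 degrees

51.41 degrees


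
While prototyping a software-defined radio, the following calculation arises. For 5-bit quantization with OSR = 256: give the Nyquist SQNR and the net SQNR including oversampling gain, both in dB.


Step 1 — baseline SQNR at Nyquist:
SQNR_base = 6.02*N + 1.76
          = 6.02*5 + 1.76
          = 31.86 dB

Step 2 — oversampling processing gain:
G = 10*log10(OSR) = 10*log10(256) = 24.08 dB

Step 3 — total:
SQNR_total = 31.86 + 24.08 = 55.94 dB

Base SQNR = 31.86 dB; oversampled SQNR = 55.94 dB


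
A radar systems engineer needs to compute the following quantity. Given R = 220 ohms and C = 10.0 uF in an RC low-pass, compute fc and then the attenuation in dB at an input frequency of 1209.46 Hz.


Step 1 — cutoff frequency:
fc = 1 / (2*pi*R*C)
C = 10.0 uF = 1e-05 F
fc = 1 / (2*pi*220*1e-05)
   = 72.3432 Hz

Step 2 — magnitude at f = 1209.46 Hz:
|H(f)| = 1 / sqrt(1 + (f/fc)^2)
f/fc = 1209.46 / 72.3432 = 16.718365
|H| = 1 / sqrt(1 + 279.503728) = 0.0597077
|H|_dB = 20*log10(0.0597077) = -24.48 dB

fc = 72.3432 Hz; |H(1209.46 Hz)| = -24.48 dB


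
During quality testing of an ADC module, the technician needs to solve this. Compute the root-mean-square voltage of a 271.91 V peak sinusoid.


RMS voltage for a sinusoidal waveform:
V_rms = V_peak / sqrt(2)
      = 271.91 / 1.414214
      = 192.269 V

192.269 V


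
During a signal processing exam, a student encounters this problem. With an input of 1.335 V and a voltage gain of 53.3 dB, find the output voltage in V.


Output voltage from dB gain:
V_out = V_in * 10^(gain_dB / 20)
      = 1.335 * 10^(53.3 / 20)
      = 1.335 * 462.381021
      = 617.2787 V

617.2787 V


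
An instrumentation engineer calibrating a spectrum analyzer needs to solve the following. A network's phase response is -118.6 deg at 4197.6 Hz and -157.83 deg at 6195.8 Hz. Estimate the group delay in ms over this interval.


Group delay from phase difference:
tau = -d(phi)/d(omega)
d(phi) = -39.23 deg = -0.684693 rad
d(omega) = 2*pi*(6195.8 - 4197.6) = 12555.0609 rad/s
tau = -(-0.684693) / 12555.0609
    = 0.0545 ms

0.0545 ms


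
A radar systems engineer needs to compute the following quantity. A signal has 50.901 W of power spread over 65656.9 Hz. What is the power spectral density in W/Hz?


Power spectral density:
PSD = P / BW
    = 50.901 / 65656.9
    = 0.00077526 W/Hz

0.00077526 W/Hz


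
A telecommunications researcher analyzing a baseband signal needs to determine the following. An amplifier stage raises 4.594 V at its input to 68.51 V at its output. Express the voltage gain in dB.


Voltage gain in dB:
G = 20 * log10(Vout / Vin)
  = 20 * log10(68.51 / 4.594)
  = 20 * log10(14.91293)
  = 20 * 1.173563
  = 23.47 dB

23.47 dB


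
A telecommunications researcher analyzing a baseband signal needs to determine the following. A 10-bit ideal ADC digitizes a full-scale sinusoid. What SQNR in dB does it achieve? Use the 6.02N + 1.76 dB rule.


Theoretical SNR for a full-scale sinusoid:
SNR = 6.02 * N + 1.76
    = 6.02 * 10 + 1.76
    = 60.2 + 1.76
    = 61.96 dB

61.96 dB


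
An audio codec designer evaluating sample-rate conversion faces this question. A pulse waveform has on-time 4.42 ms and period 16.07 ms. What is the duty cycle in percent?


Duty cycle as a percentage:
DC = (t_on / T) * 100
   = (4.42 / 16.07) * 100
   = 0.275047 * 100
   = 27.5 %

27.5 %


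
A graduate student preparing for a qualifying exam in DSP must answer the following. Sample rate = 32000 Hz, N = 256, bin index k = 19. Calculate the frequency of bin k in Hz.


Frequency of DFT bin k:
f_k = k * fs / N
    = 19 * 32000 / 256
    = 608000 / 256
    = 2375.0 Hz

2375.0 Hz


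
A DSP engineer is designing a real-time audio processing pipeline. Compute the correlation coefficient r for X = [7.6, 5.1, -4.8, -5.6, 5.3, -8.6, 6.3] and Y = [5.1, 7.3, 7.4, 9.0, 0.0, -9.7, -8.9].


Pearson correlation coefficient (population):
r = cov(X,Y) / (std(X) * std(Y))
Mean X = 0.7571, Mean Y = 1.4571
Cov(X,Y) = 1.385306
Std(X) = 6.278047, Std(Y) = 7.304569
r = 0.0302

0.0302


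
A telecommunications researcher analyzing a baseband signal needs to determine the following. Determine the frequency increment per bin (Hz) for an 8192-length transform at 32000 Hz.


DFT frequency resolution:
df = fs / N
   = 32000 / 8192
   = 3.9062 Hz

3.9062 Hz


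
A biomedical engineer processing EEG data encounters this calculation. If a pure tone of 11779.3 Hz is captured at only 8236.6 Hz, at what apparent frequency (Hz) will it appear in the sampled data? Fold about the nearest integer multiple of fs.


Compute the nearest integer multiple of fs to the signal:
n = round(11779.3 / 8236.6) = 1
f_alias = |11779.3 - 1 * 8236.6|
        = |11779.3 - 8236.6|
        = 3542.7 Hz

3542.7


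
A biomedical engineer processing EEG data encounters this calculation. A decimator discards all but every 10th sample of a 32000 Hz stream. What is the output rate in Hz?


Decimation reduces the sample rate:
fs_out = fs_in / M
       = 32000 / 10
       = 3200.0 Hz

3200.0 Hz


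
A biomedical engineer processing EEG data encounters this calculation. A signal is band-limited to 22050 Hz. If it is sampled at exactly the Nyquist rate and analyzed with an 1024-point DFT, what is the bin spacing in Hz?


Step 1 — Nyquist sampling rate:
fs = 2 * fmax = 2 * 22050 = 44100 Hz

Step 2 — DFT bin spacing:
df = fs / N = 44100 / 1024 = 43.0664 Hz

43.0664 Hz


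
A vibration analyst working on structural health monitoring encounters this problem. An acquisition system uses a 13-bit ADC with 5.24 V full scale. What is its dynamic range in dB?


Dynamic range from full-scale to LSB:
V_min = V_max / 2^bits = 5.24 / 2^13
DR = 20 * log10(V_max / V_min)
   = 20 * log10(2^13)
   = 20 * 13 * log10(2)
   = 78.27 dB

78.27 dB


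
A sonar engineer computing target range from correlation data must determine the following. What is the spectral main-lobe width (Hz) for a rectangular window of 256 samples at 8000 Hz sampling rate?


Main lobe width for a rectangular window:
Width = 2 * fs / N
      = 2 * 8000 / 256
      = 16000 / 256
      = 62.5 Hz

62.5 Hz


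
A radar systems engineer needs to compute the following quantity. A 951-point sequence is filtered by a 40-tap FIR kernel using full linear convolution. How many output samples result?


Linear convolution output length:
L = N + M - 1
  = 951 + 40 - 1
  = 990 samples

990


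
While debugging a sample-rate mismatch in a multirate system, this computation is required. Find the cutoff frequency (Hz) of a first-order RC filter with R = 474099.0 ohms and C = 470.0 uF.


Cutoff frequency of a first-order RC filter:
fc = 1 / (2 * pi * R * C)
C = 470.0 uF = 0.00047 F
fc = 1 / (2 * pi * 474099.0 * 0.00047)
   = 1 / 1400.0603793458
   = 0.000714 Hz

0.000714 Hz


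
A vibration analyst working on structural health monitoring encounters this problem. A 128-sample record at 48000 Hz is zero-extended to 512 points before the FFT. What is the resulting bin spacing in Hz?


Frequency resolution after zero-padding:
N_padded = 128 * 4 = 512
df = fs / N_padded
   = 48000 / 512
   = 93.75 Hz

93.75 Hz


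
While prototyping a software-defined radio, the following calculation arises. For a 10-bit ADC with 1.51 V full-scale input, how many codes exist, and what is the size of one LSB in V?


Step 1 — number of quantization levels:
L = 2^N = 2^10 = 1024

Step 2 — LSB step size:
delta = Vfs / L
      = 1.51 / 1024
      = 0.00147461 V

Levels = 1024; step size = 0.00147461 V


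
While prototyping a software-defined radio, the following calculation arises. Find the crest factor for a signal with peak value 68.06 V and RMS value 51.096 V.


Crest factor is the ratio of peak to RMS:
CF = V_peak / V_rms
   = 68.06 / 51.096
   = 1.332

1.332


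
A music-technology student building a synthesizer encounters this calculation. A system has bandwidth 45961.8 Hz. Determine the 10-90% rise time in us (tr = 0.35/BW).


Rise time from bandwidth relationship:
tr = 0.35 / BW
   = 0.35 / 45961.8
   = 7.615019429e-06 s
   = 7.615 us

7.615 us


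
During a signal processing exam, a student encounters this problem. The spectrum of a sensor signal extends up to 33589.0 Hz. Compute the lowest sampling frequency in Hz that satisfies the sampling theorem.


The Nyquist rate is twice the maximum frequency component.
fs_min = 2 * fmax
      = 2 * 33589.0
      = 67178.0 Hz

67178.0


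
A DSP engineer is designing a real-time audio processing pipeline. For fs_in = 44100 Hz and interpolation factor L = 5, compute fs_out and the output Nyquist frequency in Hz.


Step 1 — output sample rate after interpolation by L:
fs_out = L * fs_in = 5 * 44100 = 220500 Hz

Step 2 — Nyquist frequency of the output stream:
f_Nyq = fs_out / 2 = 220500 / 2 = 110250.0 Hz

fs_out = 220500 Hz; f_Nyquist = 110250.0 Hz


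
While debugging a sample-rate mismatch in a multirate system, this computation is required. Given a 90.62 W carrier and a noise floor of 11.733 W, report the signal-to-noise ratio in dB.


SNR in decibels:
SNR = 10 * log10(Ps / Pn)
    = 10 * log10(90.62 / 11.733)
    = 10 * log10(7.7235)
    = 10 * 0.8878
    = 8.88 dB

8.88 dB


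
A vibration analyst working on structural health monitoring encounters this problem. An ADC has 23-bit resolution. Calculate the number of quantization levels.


Number of quantization levels = 2^N
= 2^23
= 8388608

8388608


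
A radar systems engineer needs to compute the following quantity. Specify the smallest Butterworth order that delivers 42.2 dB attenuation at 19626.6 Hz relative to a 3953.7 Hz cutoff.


Butterworth filter order formula:
n = log10(10^(A/10) - 1) / (2 * log10(f_stop/f_pass))
10^(42.2/10) - 1 = 16594.8691
f_stop/f_pass = 19626.6 / 3953.7 = 4.9641
n = 3.0323 -> ceil = 4

4


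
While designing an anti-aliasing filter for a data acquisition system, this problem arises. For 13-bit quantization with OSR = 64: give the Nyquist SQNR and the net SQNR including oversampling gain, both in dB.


Step 1 — baseline SQNR at Nyquist:
SQNR_base = 6.02*N + 1.76
          = 6.02*13 + 1.76
          = 80.02 dB

Step 2 — oversampling processing gain:
G = 10*log10(OSR) = 10*log10(64) = 18.06 dB

Step 3 — total:
SQNR_total = 80.02 + 18.06 = 98.08 dB

Base SQNR = 80.02 dB; oversampled SQNR = 98.08 dB


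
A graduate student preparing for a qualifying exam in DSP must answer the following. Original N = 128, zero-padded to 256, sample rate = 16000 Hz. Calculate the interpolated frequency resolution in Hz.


Frequency resolution after zero-padding:
N_padded = 128 * 2 = 256
df = fs / N_padded
   = 16000 / 256
   = 62.5 Hz

62.5 Hz


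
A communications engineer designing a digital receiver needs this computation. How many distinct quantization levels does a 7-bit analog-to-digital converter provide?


Number of quantization levels = 2^N
= 2^7
= 128

128


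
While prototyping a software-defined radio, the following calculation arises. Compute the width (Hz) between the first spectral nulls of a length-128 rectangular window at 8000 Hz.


Main lobe width for a rectangular window:
Width = 2 * fs / N
      = 2 * 8000 / 128
      = 16000 / 128
      = 125.0 Hz

125.0 Hz


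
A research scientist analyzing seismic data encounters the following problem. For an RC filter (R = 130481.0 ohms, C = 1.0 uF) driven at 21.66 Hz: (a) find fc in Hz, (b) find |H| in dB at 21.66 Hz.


Step 1 — cutoff frequency:
fc = 1 / (2*pi*R*C)
C = 1.0 uF = 1e-06 F
fc = 1 / (2*pi*130481.0*1e-06)
   = 1.21976 Hz

Step 2 — magnitude at f = 21.66 Hz:
|H(f)| = 1 / sqrt(1 + (f/fc)^2)
f/fc = 21.66 / 1.21976 = 17.757592
|H| = 1 / sqrt(1 + 315.332074) = 0.0562249
|H|_dB = 20*log10(0.0562249) = -25.0 dB

fc = 1.21976 Hz; |H(21.66 Hz)| = -25.0 dB


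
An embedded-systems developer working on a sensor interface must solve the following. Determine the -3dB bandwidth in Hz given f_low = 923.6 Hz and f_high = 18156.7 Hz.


Bandwidth is the difference of -3dB frequencies:
BW = f_high - f_low
   = 18156.7 - 923.6
   = 17233.1 Hz

17233.1 Hz


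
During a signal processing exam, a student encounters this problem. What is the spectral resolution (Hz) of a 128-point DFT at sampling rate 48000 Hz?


DFT frequency resolution:
df = fs / N
   = 48000 / 128
   = 375.0 Hz

375.0 Hz


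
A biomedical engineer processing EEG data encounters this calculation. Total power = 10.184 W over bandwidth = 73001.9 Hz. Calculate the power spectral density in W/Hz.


Power spectral density:
PSD = P / BW
    = 10.184 / 73001.9
    = 0.0001395 W/Hz

0.0001395 W/Hz


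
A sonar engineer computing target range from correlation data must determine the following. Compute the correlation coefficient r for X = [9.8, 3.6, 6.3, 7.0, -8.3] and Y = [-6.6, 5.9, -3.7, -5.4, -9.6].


Pearson correlation coefficient (population):
r = cov(X,Y) / (std(X) * std(Y))
Mean X = 3.68, Mean Y = -3.88
Cov(X,Y) = 9.3044
Std(X) = 6.306631, Std(Y) = 5.255626
r = 0.2807

0.2807


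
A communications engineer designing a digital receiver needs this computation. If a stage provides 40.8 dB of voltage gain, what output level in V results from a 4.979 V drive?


Output voltage from dB gain:
V_out = V_in * 10^(gain_dB / 20)
      = 4.979 * 10^(40.8 / 20)
      = 4.979 * 109.64782
      = 545.9365 V

545.9365 V


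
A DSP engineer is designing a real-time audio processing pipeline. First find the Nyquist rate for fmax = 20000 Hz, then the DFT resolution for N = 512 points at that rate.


Step 1 — Nyquist sampling rate:
fs = 2 * fmax = 2 * 20000 = 40000 Hz

Step 2 — DFT bin spacing:
df = fs / N = 40000 / 512 = 78.125 Hz

78.125 Hz


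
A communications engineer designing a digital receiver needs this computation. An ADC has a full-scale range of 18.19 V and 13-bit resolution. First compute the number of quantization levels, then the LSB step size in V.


Step 1 — number of quantization levels:
L = 2^N = 2^13 = 8192

Step 2 — LSB step size:
delta = Vfs / L
      = 18.19 / 8192
      = 0.00222046 V

Levels = 8192; step size = 0.00222046 V


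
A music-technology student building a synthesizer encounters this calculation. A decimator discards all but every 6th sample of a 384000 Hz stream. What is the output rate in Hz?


Decimation reduces the sample rate:
fs_out = fs_in / M
       = 384000 / 6
       = 64000.0 Hz

64000.0 Hz


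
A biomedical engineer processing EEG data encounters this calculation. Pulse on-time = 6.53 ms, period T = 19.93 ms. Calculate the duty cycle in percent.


Duty cycle as a percentage:
DC = (t_on / T) * 100
   = (6.53 / 19.93) * 100
   = 0.327647 * 100
   = 32.76 %

32.76 %


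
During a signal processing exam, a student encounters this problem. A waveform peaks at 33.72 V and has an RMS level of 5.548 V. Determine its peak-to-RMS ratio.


Crest factor is the ratio of peak to RMS:
CF = V_peak / V_rms
   = 33.72 / 5.548
   = 6.0779

6.0779


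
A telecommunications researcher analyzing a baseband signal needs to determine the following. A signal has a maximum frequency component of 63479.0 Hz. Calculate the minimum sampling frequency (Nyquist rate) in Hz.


The Nyquist rate is twice the maximum frequency component.
fs_min = 2 * fmax
      = 2 * 63479.0
      = 126958.0 Hz

126958.0


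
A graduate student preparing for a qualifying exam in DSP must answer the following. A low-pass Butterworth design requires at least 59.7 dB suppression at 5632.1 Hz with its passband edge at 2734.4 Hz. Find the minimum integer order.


Butterworth filter order formula:
n = log10(10^(A/10) - 1) / (2 * log10(f_stop/f_pass))
10^(59.7/10) - 1 = 933253.3008
f_stop/f_pass = 5632.1 / 2734.4 = 2.0597
n = 9.5122 -> ceil = 10

10


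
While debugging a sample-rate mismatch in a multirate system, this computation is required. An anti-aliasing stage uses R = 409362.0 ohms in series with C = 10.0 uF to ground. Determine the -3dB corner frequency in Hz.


Cutoff frequency of a first-order RC filter:
fc = 1 / (2 * pi * R * C)
C = 10.0 uF = 1e-05 F
fc = 1 / (2 * pi * 409362.0 * 1e-05)
   = 1 / 25.720973037176
   = 0.038879 Hz

0.038879 Hz


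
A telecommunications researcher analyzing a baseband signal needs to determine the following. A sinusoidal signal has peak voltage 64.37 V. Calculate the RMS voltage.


RMS voltage for a sinusoidal waveform:
V_rms = V_peak / sqrt(2)
      = 64.37 / 1.414214
      = 45.516 V

45.516 V


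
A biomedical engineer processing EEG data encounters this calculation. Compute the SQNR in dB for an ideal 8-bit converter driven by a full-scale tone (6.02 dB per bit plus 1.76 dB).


Theoretical SNR for a full-scale sinusoid:
SNR = 6.02 * N + 1.76
    = 6.02 * 8 + 1.76
    = 48.16 + 1.76
    = 49.92 dB

49.92 dB


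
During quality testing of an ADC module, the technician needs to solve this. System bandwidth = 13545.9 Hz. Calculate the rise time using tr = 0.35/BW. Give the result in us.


Rise time from bandwidth relationship:
tr = 0.35 / BW
   = 0.35 / 13545.9
   = 2.583807647e-05 s
   = 25.8381 us

25.8381 us


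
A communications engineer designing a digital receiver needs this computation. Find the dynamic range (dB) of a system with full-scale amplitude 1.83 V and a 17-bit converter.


Dynamic range from full-scale to LSB:
V_min = V_max / 2^bits = 1.83 / 2^17
DR = 20 * log10(V_max / V_min)
   = 20 * log10(2^17)
   = 20 * 17 * log10(2)
   = 102.35 dB

102.35 dB


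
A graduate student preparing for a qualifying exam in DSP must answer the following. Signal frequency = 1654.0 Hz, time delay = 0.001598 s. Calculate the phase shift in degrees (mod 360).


Phase shift from frequency and time delay:
phi = 360 * f * t_delay
    = 360 * 1654.0 * 0.001598
    = 951.51 degrees
    mod 360 = 231.51 degrees

231.51 degrees


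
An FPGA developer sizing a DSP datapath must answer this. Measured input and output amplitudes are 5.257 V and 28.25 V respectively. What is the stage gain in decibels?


Voltage gain in dB:
G = 20 * log10(Vout / Vin)
  = 20 * log10(28.25 / 5.257)
  = 20 * log10(5.373787)
  = 20 * 0.73028
  = 14.61 dB

14.61 dB


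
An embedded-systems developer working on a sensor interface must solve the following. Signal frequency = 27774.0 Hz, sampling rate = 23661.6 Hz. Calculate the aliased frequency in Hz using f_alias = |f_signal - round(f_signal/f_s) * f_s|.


Compute the nearest integer multiple of fs to the signal:
n = round(27774.0 / 23661.6) = 1
f_alias = |27774.0 - 1 * 23661.6|
        = |27774.0 - 23661.6|
        = 4112.4 Hz

4112.4


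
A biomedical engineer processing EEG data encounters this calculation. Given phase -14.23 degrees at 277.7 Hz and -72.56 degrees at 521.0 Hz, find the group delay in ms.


Group delay from phase difference:
tau = -d(phi)/d(omega)
d(phi) = -58.33 deg = -1.018051 rad
d(omega) = 2*pi*(521.0 - 277.7) = 1528.699 rad/s
tau = -(-1.018051) / 1528.699
    = 0.666 ms

0.666 ms


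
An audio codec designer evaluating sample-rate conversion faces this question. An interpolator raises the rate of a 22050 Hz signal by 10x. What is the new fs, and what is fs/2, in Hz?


Step 1 — output sample rate after interpolation by L:
fs_out = L * fs_in = 10 * 22050 = 220500 Hz

Step 2 — Nyquist frequency of the output stream:
f_Nyq = fs_out / 2 = 220500 / 2 = 110250.0 Hz

fs_out = 220500 Hz; f_Nyquist = 110250.0 Hz


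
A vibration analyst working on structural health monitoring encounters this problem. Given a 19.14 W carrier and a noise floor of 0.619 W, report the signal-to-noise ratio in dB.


SNR in decibels:
SNR = 10 * log10(Ps / Pn)
    = 10 * log10(19.14 / 0.619)
    = 10 * log10(30.9208)
    = 10 * 1.4903
    = 14.9 dB

14.9 dB


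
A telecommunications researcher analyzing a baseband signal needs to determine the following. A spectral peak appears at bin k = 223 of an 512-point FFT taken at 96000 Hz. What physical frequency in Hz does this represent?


Frequency of DFT bin k:
f_k = k * fs / N
    = 223 * 96000 / 512
    = 21408000 / 512
    = 41812.5 Hz

41812.5 Hz


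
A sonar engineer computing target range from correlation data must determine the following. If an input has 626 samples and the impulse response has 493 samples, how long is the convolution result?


Linear convolution output length:
L = N + M - 1
  = 626 + 493 - 1
  = 1118 samples

1118


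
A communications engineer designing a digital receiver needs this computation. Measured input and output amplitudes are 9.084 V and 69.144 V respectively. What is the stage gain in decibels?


Voltage gain in dB:
G = 20 * log10(Vout / Vin)
  = 20 * log10(69.144 / 9.084)
  = 20 * log10(7.611625)
  = 20 * 0.881477
  = 17.63 dB

17.63 dB


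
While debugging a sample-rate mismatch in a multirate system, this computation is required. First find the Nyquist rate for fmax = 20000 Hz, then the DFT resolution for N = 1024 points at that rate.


Step 1 — Nyquist sampling rate:
fs = 2 * fmax = 2 * 20000 = 40000 Hz

Step 2 — DFT bin spacing:
df = fs / N = 40000 / 1024 = 39.0625 Hz

39.0625 Hz


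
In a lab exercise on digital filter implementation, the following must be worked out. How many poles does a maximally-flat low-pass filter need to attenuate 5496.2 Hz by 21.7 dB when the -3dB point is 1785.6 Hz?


Butterworth filter order formula:
n = log10(10^(A/10) - 1) / (2 * log10(f_stop/f_pass))
10^(21.7/10) - 1 = 146.9108
f_stop/f_pass = 5496.2 / 1785.6 = 3.0781
n = 2.2191 -> ceil = 3

3


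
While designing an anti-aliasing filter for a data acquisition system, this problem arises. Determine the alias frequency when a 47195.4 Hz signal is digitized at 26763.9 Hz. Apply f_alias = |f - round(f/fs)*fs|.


Compute the nearest integer multiple of fs to the signal:
n = round(47195.4 / 26763.9) = 2
f_alias = |47195.4 - 2 * 26763.9|
        = |47195.4 - 53527.8|
        = 6332.4 Hz

6332.4


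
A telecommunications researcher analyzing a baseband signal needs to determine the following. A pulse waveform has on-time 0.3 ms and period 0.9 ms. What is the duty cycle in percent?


Duty cycle as a percentage:
DC = (t_on / T) * 100
   = (0.3 / 0.9) * 100
   = 0.333333 * 100
   = 33.33 %

33.33 %


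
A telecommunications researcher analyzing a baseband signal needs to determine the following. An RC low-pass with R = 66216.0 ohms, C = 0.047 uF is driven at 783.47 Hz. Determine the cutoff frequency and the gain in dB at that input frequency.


Step 1 — cutoff frequency:
fc = 1 / (2*pi*R*C)
C = 0.047 uF = 4.7e-08 F
fc = 1 / (2*pi*66216.0*4.7e-08)
   = 51.1398 Hz

Step 2 — magnitude at f = 783.47 Hz:
|H(f)| = 1 / sqrt(1 + (f/fc)^2)
f/fc = 783.47 / 51.1398 = 15.320162
|H| = 1 / sqrt(1 + 234.707364) = 0.0651349
|H|_dB = 20*log10(0.0651349) = -23.72 dB

fc = 51.1398 Hz; |H(783.47 Hz)| = -23.72 dB


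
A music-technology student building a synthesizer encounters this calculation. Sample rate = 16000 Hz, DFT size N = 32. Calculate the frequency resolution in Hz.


DFT frequency resolution:
df = fs / N
   = 16000 / 32
   = 500.0 Hz

500.0 Hz


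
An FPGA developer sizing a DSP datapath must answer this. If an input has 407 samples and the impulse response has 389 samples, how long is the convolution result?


Linear convolution output length:
L = N + M - 1
  = 407 + 389 - 1
  = 795 samples

795


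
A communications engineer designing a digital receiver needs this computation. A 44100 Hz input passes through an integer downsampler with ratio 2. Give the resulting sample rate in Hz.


Decimation reduces the sample rate:
fs_out = fs_in / M
       = 44100 / 2
       = 22050.0 Hz

22050.0 Hz


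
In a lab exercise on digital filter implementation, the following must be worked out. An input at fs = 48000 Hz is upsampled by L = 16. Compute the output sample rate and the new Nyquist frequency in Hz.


Step 1 — output sample rate after interpolation by L:
fs_out = L * fs_in = 16 * 48000 = 768000 Hz

Step 2 — Nyquist frequency of the output stream:
f_Nyq = fs_out / 2 = 768000 / 2 = 384000.0 Hz

fs_out = 768000 Hz; f_Nyquist = 384000.0 Hz


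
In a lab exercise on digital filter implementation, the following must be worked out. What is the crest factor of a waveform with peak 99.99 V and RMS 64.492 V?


Crest factor is the ratio of peak to RMS:
CF = V_peak / V_rms
   = 99.99 / 64.492
   = 1.5504

1.5504


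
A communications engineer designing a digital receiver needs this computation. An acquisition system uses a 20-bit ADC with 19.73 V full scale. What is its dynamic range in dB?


Dynamic range from full-scale to LSB:
V_min = V_max / 2^bits = 19.73 / 2^20
DR = 20 * log10(V_max / V_min)
   = 20 * log10(2^20)
   = 20 * 20 * log10(2)
   = 120.41 dB

120.41 dB


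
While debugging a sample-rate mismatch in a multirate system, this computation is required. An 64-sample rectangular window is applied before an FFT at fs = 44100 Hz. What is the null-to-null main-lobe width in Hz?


Main lobe width for a rectangular window:
Width = 2 * fs / N
      = 2 * 44100 / 64
      = 88200 / 64
      = 1378.125 Hz

1378.125 Hz


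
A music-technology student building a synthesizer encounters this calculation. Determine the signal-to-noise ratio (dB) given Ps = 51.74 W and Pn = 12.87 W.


SNR in decibels:
SNR = 10 * log10(Ps / Pn)
    = 10 * log10(51.74 / 12.87)
    = 10 * log10(4.0202)
    = 10 * 0.6042
    = 6.04 dB

6.04 dB


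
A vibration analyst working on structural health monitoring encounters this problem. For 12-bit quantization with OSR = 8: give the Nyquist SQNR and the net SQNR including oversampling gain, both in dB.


Step 1 — baseline SQNR at Nyquist:
SQNR_base = 6.02*N + 1.76
          = 6.02*12 + 1.76
          = 74.0 dB

Step 2 — oversampling processing gain:
G = 10*log10(OSR) = 10*log10(8) = 9.03 dB

Step 3 — total:
SQNR_total = 74.0 + 9.03 = 83.03 dB

Base SQNR = 74.0 dB; oversampled SQNR = 83.03 dB


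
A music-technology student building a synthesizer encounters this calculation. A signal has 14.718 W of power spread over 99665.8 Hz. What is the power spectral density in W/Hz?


Power spectral density:
PSD = P / BW
    = 14.718 / 99665.8
    = 0.00014767 W/Hz

0.00014767 W/Hz


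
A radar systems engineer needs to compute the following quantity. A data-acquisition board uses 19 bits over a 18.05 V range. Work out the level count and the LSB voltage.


Step 1 — number of quantization levels:
L = 2^N = 2^19 = 524288

Step 2 — LSB step size:
delta = Vfs / L
      = 18.05 / 524288
      = 3.443e-05 V

Levels = 524288; step size = 3.443e-05 V


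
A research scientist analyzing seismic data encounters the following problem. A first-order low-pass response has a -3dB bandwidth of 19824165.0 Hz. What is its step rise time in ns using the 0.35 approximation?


Rise time from bandwidth relationship:
tr = 0.35 / BW
   = 0.35 / 19824165.0
   = 1.765522028e-08 s
   = 17.6552 ns

17.6552 ns


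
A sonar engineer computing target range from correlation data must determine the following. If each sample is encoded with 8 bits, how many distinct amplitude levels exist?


Number of quantization levels = 2^N
= 2^8
= 256

256


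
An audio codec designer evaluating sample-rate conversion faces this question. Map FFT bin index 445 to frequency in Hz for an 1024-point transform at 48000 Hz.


Frequency of DFT bin k:
f_k = k * fs / N
    = 445 * 48000 / 1024
    = 21360000 / 1024
    = 20859.375 Hz

20859.375 Hz


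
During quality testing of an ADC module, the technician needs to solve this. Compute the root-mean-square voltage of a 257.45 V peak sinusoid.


RMS voltage for a sinusoidal waveform:
V_rms = V_peak / sqrt(2)
      = 257.45 / 1.414214
      = 182.045 V

182.045 V


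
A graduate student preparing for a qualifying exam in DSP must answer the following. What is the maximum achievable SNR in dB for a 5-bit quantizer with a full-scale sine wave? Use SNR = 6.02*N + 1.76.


Theoretical SNR for a full-scale sinusoid:
SNR = 6.02 * N + 1.76
    = 6.02 * 5 + 1.76
    = 30.1 + 1.76
    = 31.86 dB

31.86 dB


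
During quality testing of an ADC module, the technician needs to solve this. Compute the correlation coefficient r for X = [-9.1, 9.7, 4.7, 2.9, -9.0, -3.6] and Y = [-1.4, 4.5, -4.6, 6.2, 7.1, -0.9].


Pearson correlation coefficient (population):
r = cov(X,Y) / (std(X) * std(Y))
Mean X = -0.7333, Mean Y = 1.8167
Cov(X,Y) = 0.013889
Std(X) = 7.049035, Std(Y) = 4.344121
r = 0.0005

0.0005


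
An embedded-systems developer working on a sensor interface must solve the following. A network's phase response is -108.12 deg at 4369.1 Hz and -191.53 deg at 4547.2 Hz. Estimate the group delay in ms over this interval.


Group delay from phase difference:
tau = -d(phi)/d(omega)
d(phi) = -83.41 deg = -1.455779 rad
d(omega) = 2*pi*(4547.2 - 4369.1) = 1119.0353 rad/s
tau = -(-1.455779) / 1119.0353
    = 1.3009 ms

1.3009 ms


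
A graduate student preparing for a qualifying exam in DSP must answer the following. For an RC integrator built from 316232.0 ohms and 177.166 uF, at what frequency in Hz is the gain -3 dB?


Cutoff frequency of a first-order RC filter:
fc = 1 / (2 * pi * R * C)
C = 177.166 uF = 0.000177166 F
fc = 1 / (2 * pi * 316232.0 * 0.000177166)
   = 1 / 352.01896606913
   = 0.002841 Hz

0.002841 Hz


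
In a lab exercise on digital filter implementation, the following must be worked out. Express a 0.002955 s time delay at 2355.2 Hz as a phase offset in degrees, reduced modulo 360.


Phase shift from frequency and time delay:
phi = 360 * f * t_delay
    = 360 * 2355.2 * 0.002955
    = 2505.46 degrees
    mod 360 = 345.46 degrees

345.46 degrees


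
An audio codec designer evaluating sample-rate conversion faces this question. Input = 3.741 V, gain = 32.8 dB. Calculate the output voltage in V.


Output voltage from dB gain:
V_out = V_in * 10^(gain_dB / 20)
      = 3.741 * 10^(32.8 / 20)
      = 3.741 * 43.651583
      = 163.3006 V

163.3006 V


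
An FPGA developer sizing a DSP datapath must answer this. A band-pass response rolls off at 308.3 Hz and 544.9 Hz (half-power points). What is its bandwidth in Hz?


Bandwidth is the difference of -3dB frequencies:
BW = f_high - f_low
   = 544.9 - 308.3
   = 236.6 Hz

236.6 Hz


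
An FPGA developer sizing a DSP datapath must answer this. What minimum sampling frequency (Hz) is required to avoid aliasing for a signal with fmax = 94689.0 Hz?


The Nyquist rate is twice the maximum frequency component.
fs_min = 2 * fmax
      = 2 * 94689.0
      = 189378.0 Hz

189378.0


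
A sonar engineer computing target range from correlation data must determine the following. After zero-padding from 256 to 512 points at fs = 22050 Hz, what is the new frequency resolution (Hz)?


Frequency resolution after zero-padding:
N_padded = 256 * 2 = 512
df = fs / N_padded
   = 22050 / 512
   = 43.0664 Hz

43.0664 Hz


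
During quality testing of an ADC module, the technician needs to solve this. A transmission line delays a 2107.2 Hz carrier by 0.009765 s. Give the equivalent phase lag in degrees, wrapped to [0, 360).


Phase shift from frequency and time delay:
phi = 360 * f * t_delay
    = 360 * 2107.2 * 0.009765
    = 7407.65 degrees
    mod 360 = 207.65 degrees

207.65 degrees


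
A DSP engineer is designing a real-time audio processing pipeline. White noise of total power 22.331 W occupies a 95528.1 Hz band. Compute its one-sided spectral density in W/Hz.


Power spectral density:
PSD = P / BW
    = 22.331 / 95528.1
    = 0.00023376 W/Hz

0.00023376 W/Hz


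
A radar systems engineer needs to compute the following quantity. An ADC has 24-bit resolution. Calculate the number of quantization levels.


Number of quantization levels = 2^N
= 2^24
= 16777216

16777216


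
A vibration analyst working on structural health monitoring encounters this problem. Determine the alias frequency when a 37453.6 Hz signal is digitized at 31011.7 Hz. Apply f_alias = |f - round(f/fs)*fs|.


Compute the nearest integer multiple of fs to the signal:
n = round(37453.6 / 31011.7) = 1
f_alias = |37453.6 - 1 * 31011.7|
        = |37453.6 - 31011.7|
        = 6441.9 Hz

6441.9


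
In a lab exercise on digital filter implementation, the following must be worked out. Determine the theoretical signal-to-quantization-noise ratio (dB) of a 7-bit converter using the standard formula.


Theoretical SNR for a full-scale sinusoid:
SNR = 6.02 * N + 1.76
    = 6.02 * 7 + 1.76
    = 42.14 + 1.76
    = 43.9 dB

43.9 dB


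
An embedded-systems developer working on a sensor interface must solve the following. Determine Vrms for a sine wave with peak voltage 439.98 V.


RMS voltage for a sinusoidal waveform:
V_rms = V_peak / sqrt(2)
      = 439.98 / 1.414214
      = 311.113 V

311.113 V


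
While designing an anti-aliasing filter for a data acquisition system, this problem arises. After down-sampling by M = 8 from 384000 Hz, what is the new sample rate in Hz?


Decimation reduces the sample rate:
fs_out = fs_in / M
       = 384000 / 8
       = 48000.0 Hz

48000.0 Hz


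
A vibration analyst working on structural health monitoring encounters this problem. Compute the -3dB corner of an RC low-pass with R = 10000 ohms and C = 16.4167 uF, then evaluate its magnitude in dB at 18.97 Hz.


Step 1 — cutoff frequency:
fc = 1 / (2*pi*R*C)
C = 16.4167 uF = 1.64167e-05 F
fc = 1 / (2*pi*10000*1.64167e-05)
   = 0.96947 Hz

Step 2 — magnitude at f = 18.97 Hz:
|H(f)| = 1 / sqrt(1 + (f/fc)^2)
f/fc = 18.97 / 0.96947 = 19.567392
|H| = 1 / sqrt(1 + 382.88283) = 0.0510388
|H|_dB = 20*log10(0.0510388) = -25.84 dB

fc = 0.96947 Hz; |H(18.97 Hz)| = -25.84 dB


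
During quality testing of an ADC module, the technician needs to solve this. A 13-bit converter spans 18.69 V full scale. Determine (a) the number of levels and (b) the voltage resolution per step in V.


Step 1 — number of quantization levels:
L = 2^N = 2^13 = 8192

Step 2 — LSB step size:
delta = Vfs / L
      = 18.69 / 8192
      = 0.00228149 V

Levels = 8192; step size = 0.00228149 V


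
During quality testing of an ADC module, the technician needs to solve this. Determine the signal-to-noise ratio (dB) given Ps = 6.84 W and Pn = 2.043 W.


SNR in decibels:
SNR = 10 * log10(Ps / Pn)
    = 10 * log10(6.84 / 2.043)
    = 10 * log10(3.348)
    = 10 * 0.5248
    = 5.25 dB

5.25 dB


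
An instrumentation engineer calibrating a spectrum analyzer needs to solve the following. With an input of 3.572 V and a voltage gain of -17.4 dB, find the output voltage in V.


Output voltage from dB gain:
V_out = V_in * 10^(gain_dB / 20)
      = 3.572 * 10^(-17.4 / 20)
      = 3.572 * 0.134896
      = 0.4818 V

0.4818 V


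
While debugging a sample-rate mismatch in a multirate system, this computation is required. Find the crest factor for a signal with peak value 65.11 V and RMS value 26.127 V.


Crest factor is the ratio of peak to RMS:
CF = V_peak / V_rms
   = 65.11 / 26.127
   = 2.4921

2.4921


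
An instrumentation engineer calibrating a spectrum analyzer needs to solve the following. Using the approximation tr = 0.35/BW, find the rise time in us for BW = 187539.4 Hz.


Rise time from bandwidth relationship:
tr = 0.35 / BW
   = 0.35 / 187539.4
   = 1.8662745e-06 s
   = 1.8663 us

1.8663 us


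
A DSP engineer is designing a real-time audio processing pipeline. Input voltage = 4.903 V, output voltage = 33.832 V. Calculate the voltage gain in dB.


Voltage gain in dB:
G = 20 * log10(Vout / Vin)
  = 20 * log10(33.832 / 4.903)
  = 20 * log10(6.900265)
  = 20 * 0.838866
  = 16.78 dB

16.78 dB


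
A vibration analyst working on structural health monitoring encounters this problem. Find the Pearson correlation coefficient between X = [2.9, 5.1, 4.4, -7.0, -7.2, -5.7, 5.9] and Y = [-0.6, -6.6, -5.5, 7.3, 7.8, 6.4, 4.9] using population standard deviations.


Pearson correlation coefficient (population):
r = cov(X,Y) / (std(X) * std(Y))
Mean X = -0.2286, Mean Y = 1.9571
Cov(X,Y) = -24.471224
Std(X) = 5.625888, Std(Y) = 5.687796
r = -0.7648

-0.7648
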